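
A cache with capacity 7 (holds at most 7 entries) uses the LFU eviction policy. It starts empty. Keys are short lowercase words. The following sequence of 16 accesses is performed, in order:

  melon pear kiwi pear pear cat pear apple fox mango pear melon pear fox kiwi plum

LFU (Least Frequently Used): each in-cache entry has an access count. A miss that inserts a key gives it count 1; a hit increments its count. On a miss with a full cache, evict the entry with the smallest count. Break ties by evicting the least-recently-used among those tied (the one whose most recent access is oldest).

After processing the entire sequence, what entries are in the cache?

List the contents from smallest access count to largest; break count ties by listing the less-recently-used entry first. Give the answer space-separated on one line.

LFU simulation (capacity=7):
  1. access melon: MISS. Cache: [melon(c=1)]
  2. access pear: MISS. Cache: [melon(c=1) pear(c=1)]
  3. access kiwi: MISS. Cache: [melon(c=1) pear(c=1) kiwi(c=1)]
  4. access pear: HIT, count now 2. Cache: [melon(c=1) kiwi(c=1) pear(c=2)]
  5. access pear: HIT, count now 3. Cache: [melon(c=1) kiwi(c=1) pear(c=3)]
  6. access cat: MISS. Cache: [melon(c=1) kiwi(c=1) cat(c=1) pear(c=3)]
  7. access pear: HIT, count now 4. Cache: [melon(c=1) kiwi(c=1) cat(c=1) pear(c=4)]
  8. access apple: MISS. Cache: [melon(c=1) kiwi(c=1) cat(c=1) apple(c=1) pear(c=4)]
  9. access fox: MISS. Cache: [melon(c=1) kiwi(c=1) cat(c=1) apple(c=1) fox(c=1) pear(c=4)]
  10. access mango: MISS. Cache: [melon(c=1) kiwi(c=1) cat(c=1) apple(c=1) fox(c=1) mango(c=1) pear(c=4)]
  11. access pear: HIT, count now 5. Cache: [melon(c=1) kiwi(c=1) cat(c=1) apple(c=1) fox(c=1) mango(c=1) pear(c=5)]
  12. access melon: HIT, count now 2. Cache: [kiwi(c=1) cat(c=1) apple(c=1) fox(c=1) mango(c=1) melon(c=2) pear(c=5)]
  13. access pear: HIT, count now 6. Cache: [kiwi(c=1) cat(c=1) apple(c=1) fox(c=1) mango(c=1) melon(c=2) pear(c=6)]
  14. access fox: HIT, count now 2. Cache: [kiwi(c=1) cat(c=1) apple(c=1) mango(c=1) melon(c=2) fox(c=2) pear(c=6)]
  15. access kiwi: HIT, count now 2. Cache: [cat(c=1) apple(c=1) mango(c=1) melon(c=2) fox(c=2) kiwi(c=2) pear(c=6)]
  16. access plum: MISS, evict cat(c=1). Cache: [apple(c=1) mango(c=1) plum(c=1) melon(c=2) fox(c=2) kiwi(c=2) pear(c=6)]
Total: 8 hits, 8 misses, 1 evictions

Answer: apple mango plum melon fox kiwi pear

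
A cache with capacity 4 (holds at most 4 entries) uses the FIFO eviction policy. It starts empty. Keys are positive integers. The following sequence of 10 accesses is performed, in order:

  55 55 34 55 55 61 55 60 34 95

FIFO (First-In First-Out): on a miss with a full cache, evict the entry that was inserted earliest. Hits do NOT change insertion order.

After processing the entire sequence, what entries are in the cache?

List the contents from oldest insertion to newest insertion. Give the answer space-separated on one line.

FIFO simulation (capacity=4):
  1. access 55: MISS. Cache (old->new): [55]
  2. access 55: HIT. Cache (old->new): [55]
  3. access 34: MISS. Cache (old->new): [55 34]
  4. access 55: HIT. Cache (old->new): [55 34]
  5. access 55: HIT. Cache (old->new): [55 34]
  6. access 61: MISS. Cache (old->new): [55 34 61]
  7. access 55: HIT. Cache (old->new): [55 34 61]
  8. access 60: MISS. Cache (old->new): [55 34 61 60]
  9. access 34: HIT. Cache (old->new): [55 34 61 60]
  10. access 95: MISS, evict 55. Cache (old->new): [34 61 60 95]
Total: 5 hits, 5 misses, 1 evictions

Answer: 34 61 60 95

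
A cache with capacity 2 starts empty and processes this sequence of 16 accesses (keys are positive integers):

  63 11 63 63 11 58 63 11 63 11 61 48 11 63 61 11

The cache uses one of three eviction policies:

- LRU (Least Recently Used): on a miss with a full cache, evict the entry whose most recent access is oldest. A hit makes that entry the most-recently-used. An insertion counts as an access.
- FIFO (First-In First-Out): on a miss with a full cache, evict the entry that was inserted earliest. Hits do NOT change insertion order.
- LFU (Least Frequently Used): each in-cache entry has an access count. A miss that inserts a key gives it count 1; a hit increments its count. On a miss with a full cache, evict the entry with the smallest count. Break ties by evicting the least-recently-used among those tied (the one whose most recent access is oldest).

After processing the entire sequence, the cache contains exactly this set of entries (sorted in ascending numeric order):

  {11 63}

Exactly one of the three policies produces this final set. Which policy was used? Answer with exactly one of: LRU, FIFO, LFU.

Simulating under each policy and comparing final sets:
  LRU: final set = {11 61} -> differs
  FIFO: final set = {11 61} -> differs
  LFU: final set = {11 63} -> MATCHES target
Only LFU produces the target set.

Answer: LFU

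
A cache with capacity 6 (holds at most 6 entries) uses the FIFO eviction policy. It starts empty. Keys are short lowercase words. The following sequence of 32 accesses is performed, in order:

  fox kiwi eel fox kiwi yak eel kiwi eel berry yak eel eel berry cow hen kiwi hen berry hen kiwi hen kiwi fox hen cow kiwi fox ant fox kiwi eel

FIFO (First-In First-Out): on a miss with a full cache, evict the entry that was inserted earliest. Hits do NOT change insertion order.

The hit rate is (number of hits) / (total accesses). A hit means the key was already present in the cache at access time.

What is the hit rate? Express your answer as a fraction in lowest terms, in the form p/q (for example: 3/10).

Answer: 21/32

Derivation:
FIFO simulation (capacity=6):
  1. access fox: MISS. Cache (old->new): [fox]
  2. access kiwi: MISS. Cache (old->new): [fox kiwi]
  3. access eel: MISS. Cache (old->new): [fox kiwi eel]
  4. access fox: HIT. Cache (old->new): [fox kiwi eel]
  5. access kiwi: HIT. Cache (old->new): [fox kiwi eel]
  6. access yak: MISS. Cache (old->new): [fox kiwi eel yak]
  7. access eel: HIT. Cache (old->new): [fox kiwi eel yak]
  8. access kiwi: HIT. Cache (old->new): [fox kiwi eel yak]
  9. access eel: HIT. Cache (old->new): [fox kiwi eel yak]
  10. access berry: MISS. Cache (old->new): [fox kiwi eel yak berry]
  11. access yak: HIT. Cache (old->new): [fox kiwi eel yak berry]
  12. access eel: HIT. Cache (old->new): [fox kiwi eel yak berry]
  13. access eel: HIT. Cache (old->new): [fox kiwi eel yak berry]
  14. access berry: HIT. Cache (old->new): [fox kiwi eel yak berry]
  15. access cow: MISS. Cache (old->new): [fox kiwi eel yak berry cow]
  16. access hen: MISS, evict fox. Cache (old->new): [kiwi eel yak berry cow hen]
  17. access kiwi: HIT. Cache (old->new): [kiwi eel yak berry cow hen]
  18. access hen: HIT. Cache (old->new): [kiwi eel yak berry cow hen]
  19. access berry: HIT. Cache (old->new): [kiwi eel yak berry cow hen]
  20. access hen: HIT. Cache (old->new): [kiwi eel yak berry cow hen]
  21. access kiwi: HIT. Cache (old->new): [kiwi eel yak berry cow hen]
  22. access hen: HIT. Cache (old->new): [kiwi eel yak berry cow hen]
  23. access kiwi: HIT. Cache (old->new): [kiwi eel yak berry cow hen]
  24. access fox: MISS, evict kiwi. Cache (old->new): [eel yak berry cow hen fox]
  25. access hen: HIT. Cache (old->new): [eel yak berry cow hen fox]
  26. access cow: HIT. Cache (old->new): [eel yak berry cow hen fox]
  27. access kiwi: MISS, evict eel. Cache (old->new): [yak berry cow hen fox kiwi]
  28. access fox: HIT. Cache (old->new): [yak berry cow hen fox kiwi]
  29. access ant: MISS, evict yak. Cache (old->new): [berry cow hen fox kiwi ant]
  30. access fox: HIT. Cache (old->new): [berry cow hen fox kiwi ant]
  31. access kiwi: HIT. Cache (old->new): [berry cow hen fox kiwi ant]
  32. access eel: MISS, evict berry. Cache (old->new): [cow hen fox kiwi ant eel]
Total: 21 hits, 11 misses, 5 evictions

Hit rate = 21/32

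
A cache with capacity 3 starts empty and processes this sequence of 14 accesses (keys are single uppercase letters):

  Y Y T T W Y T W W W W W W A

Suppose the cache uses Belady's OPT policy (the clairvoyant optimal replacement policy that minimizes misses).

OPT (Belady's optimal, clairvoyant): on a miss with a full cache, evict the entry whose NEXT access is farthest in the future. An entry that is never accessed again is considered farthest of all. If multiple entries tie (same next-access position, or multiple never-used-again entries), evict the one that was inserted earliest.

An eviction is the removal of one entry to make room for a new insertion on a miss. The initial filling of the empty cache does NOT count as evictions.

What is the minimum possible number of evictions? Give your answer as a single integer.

Answer: 1

Derivation:
OPT (Belady) simulation (capacity=3):
  1. access Y: MISS. Cache: [Y]
  2. access Y: HIT. Next use of Y: step 6. Cache: [Y]
  3. access T: MISS. Cache: [Y T]
  4. access T: HIT. Next use of T: step 7. Cache: [Y T]
  5. access W: MISS. Cache: [Y T W]
  6. access Y: HIT. Next use of Y: never. Cache: [Y T W]
  7. access T: HIT. Next use of T: never. Cache: [Y T W]
  8. access W: HIT. Next use of W: step 9. Cache: [Y T W]
  9. access W: HIT. Next use of W: step 10. Cache: [Y T W]
  10. access W: HIT. Next use of W: step 11. Cache: [Y T W]
  11. access W: HIT. Next use of W: step 12. Cache: [Y T W]
  12. access W: HIT. Next use of W: step 13. Cache: [Y T W]
  13. access W: HIT. Next use of W: never. Cache: [Y T W]
  14. access A: MISS, evict Y (next use: never). Cache: [T W A]
Total: 10 hits, 4 misses, 1 evictions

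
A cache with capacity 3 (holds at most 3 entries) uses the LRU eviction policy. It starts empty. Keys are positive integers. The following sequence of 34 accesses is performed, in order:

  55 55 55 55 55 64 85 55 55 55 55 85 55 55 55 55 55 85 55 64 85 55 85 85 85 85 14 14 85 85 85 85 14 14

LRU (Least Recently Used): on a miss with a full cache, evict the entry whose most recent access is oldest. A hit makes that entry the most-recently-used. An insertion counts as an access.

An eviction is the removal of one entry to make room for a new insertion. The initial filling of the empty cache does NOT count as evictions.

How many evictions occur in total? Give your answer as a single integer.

Answer: 1

Derivation:
LRU simulation (capacity=3):
  1. access 55: MISS. Cache (LRU->MRU): [55]
  2. access 55: HIT. Cache (LRU->MRU): [55]
  3. access 55: HIT. Cache (LRU->MRU): [55]
  4. access 55: HIT. Cache (LRU->MRU): [55]
  5. access 55: HIT. Cache (LRU->MRU): [55]
  6. access 64: MISS. Cache (LRU->MRU): [55 64]
  7. access 85: MISS. Cache (LRU->MRU): [55 64 85]
  8. access 55: HIT. Cache (LRU->MRU): [64 85 55]
  9. access 55: HIT. Cache (LRU->MRU): [64 85 55]
  10. access 55: HIT. Cache (LRU->MRU): [64 85 55]
  11. access 55: HIT. Cache (LRU->MRU): [64 85 55]
  12. access 85: HIT. Cache (LRU->MRU): [64 55 85]
  13. access 55: HIT. Cache (LRU->MRU): [64 85 55]
  14. access 55: HIT. Cache (LRU->MRU): [64 85 55]
  15. access 55: HIT. Cache (LRU->MRU): [64 85 55]
  16. access 55: HIT. Cache (LRU->MRU): [64 85 55]
  17. access 55: HIT. Cache (LRU->MRU): [64 85 55]
  18. access 85: HIT. Cache (LRU->MRU): [64 55 85]
  19. access 55: HIT. Cache (LRU->MRU): [64 85 55]
  20. access 64: HIT. Cache (LRU->MRU): [85 55 64]
  21. access 85: HIT. Cache (LRU->MRU): [55 64 85]
  22. access 55: HIT. Cache (LRU->MRU): [64 85 55]
  23. access 85: HIT. Cache (LRU->MRU): [64 55 85]
  24. access 85: HIT. Cache (LRU->MRU): [64 55 85]
  25. access 85: HIT. Cache (LRU->MRU): [64 55 85]
  26. access 85: HIT. Cache (LRU->MRU): [64 55 85]
  27. access 14: MISS, evict 64. Cache (LRU->MRU): [55 85 14]
  28. access 14: HIT. Cache (LRU->MRU): [55 85 14]
  29. access 85: HIT. Cache (LRU->MRU): [55 14 85]
  30. access 85: HIT. Cache (LRU->MRU): [55 14 85]
  31. access 85: HIT. Cache (LRU->MRU): [55 14 85]
  32. access 85: HIT. Cache (LRU->MRU): [55 14 85]
  33. access 14: HIT. Cache (LRU->MRU): [55 85 14]
  34. access 14: HIT. Cache (LRU->MRU): [55 85 14]
Total: 30 hits, 4 misses, 1 evictions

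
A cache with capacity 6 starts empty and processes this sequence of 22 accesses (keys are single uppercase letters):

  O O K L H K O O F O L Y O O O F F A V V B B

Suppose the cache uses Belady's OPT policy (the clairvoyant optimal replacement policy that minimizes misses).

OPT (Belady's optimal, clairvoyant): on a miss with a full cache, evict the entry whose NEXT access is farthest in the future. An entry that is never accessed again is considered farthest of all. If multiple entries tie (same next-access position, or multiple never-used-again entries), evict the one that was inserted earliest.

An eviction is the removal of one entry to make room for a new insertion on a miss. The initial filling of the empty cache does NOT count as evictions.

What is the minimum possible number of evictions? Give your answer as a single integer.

Answer: 3

Derivation:
OPT (Belady) simulation (capacity=6):
  1. access O: MISS. Cache: [O]
  2. access O: HIT. Next use of O: step 7. Cache: [O]
  3. access K: MISS. Cache: [O K]
  4. access L: MISS. Cache: [O K L]
  5. access H: MISS. Cache: [O K L H]
  6. access K: HIT. Next use of K: never. Cache: [O K L H]
  7. access O: HIT. Next use of O: step 8. Cache: [O K L H]
  8. access O: HIT. Next use of O: step 10. Cache: [O K L H]
  9. access F: MISS. Cache: [O K L H F]
  10. access O: HIT. Next use of O: step 13. Cache: [O K L H F]
  11. access L: HIT. Next use of L: never. Cache: [O K L H F]
  12. access Y: MISS. Cache: [O K L H F Y]
  13. access O: HIT. Next use of O: step 14. Cache: [O K L H F Y]
  14. access O: HIT. Next use of O: step 15. Cache: [O K L H F Y]
  15. access O: HIT. Next use of O: never. Cache: [O K L H F Y]
  16. access F: HIT. Next use of F: step 17. Cache: [O K L H F Y]
  17. access F: HIT. Next use of F: never. Cache: [O K L H F Y]
  18. access A: MISS, evict O (next use: never). Cache: [K L H F Y A]
  19. access V: MISS, evict K (next use: never). Cache: [L H F Y A V]
  20. access V: HIT. Next use of V: never. Cache: [L H F Y A V]
  21. access B: MISS, evict L (next use: never). Cache: [H F Y A V B]
  22. access B: HIT. Next use of B: never. Cache: [H F Y A V B]
Total: 13 hits, 9 misses, 3 evictions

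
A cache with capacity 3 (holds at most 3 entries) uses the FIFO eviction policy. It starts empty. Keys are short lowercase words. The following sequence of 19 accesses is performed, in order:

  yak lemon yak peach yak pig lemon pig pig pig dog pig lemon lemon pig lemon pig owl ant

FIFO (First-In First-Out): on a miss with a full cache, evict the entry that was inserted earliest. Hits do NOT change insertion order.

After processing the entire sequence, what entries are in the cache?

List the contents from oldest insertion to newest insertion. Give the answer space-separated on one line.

FIFO simulation (capacity=3):
  1. access yak: MISS. Cache (old->new): [yak]
  2. access lemon: MISS. Cache (old->new): [yak lemon]
  3. access yak: HIT. Cache (old->new): [yak lemon]
  4. access peach: MISS. Cache (old->new): [yak lemon peach]
  5. access yak: HIT. Cache (old->new): [yak lemon peach]
  6. access pig: MISS, evict yak. Cache (old->new): [lemon peach pig]
  7. access lemon: HIT. Cache (old->new): [lemon peach pig]
  8. access pig: HIT. Cache (old->new): [lemon peach pig]
  9. access pig: HIT. Cache (old->new): [lemon peach pig]
  10. access pig: HIT. Cache (old->new): [lemon peach pig]
  11. access dog: MISS, evict lemon. Cache (old->new): [peach pig dog]
  12. access pig: HIT. Cache (old->new): [peach pig dog]
  13. access lemon: MISS, evict peach. Cache (old->new): [pig dog lemon]
  14. access lemon: HIT. Cache (old->new): [pig dog lemon]
  15. access pig: HIT. Cache (old->new): [pig dog lemon]
  16. access lemon: HIT. Cache (old->new): [pig dog lemon]
  17. access pig: HIT. Cache (old->new): [pig dog lemon]
  18. access owl: MISS, evict pig. Cache (old->new): [dog lemon owl]
  19. access ant: MISS, evict dog. Cache (old->new): [lemon owl ant]
Total: 11 hits, 8 misses, 5 evictions

Answer: lemon owl ant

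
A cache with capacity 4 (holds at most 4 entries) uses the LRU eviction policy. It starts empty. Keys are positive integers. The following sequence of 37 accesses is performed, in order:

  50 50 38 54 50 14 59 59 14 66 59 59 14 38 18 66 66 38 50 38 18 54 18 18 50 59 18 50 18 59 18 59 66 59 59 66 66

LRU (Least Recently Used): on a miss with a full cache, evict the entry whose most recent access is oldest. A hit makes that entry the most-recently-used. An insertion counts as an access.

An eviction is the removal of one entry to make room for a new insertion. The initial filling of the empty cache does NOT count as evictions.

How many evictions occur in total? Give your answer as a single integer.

Answer: 9

Derivation:
LRU simulation (capacity=4):
  1. access 50: MISS. Cache (LRU->MRU): [50]
  2. access 50: HIT. Cache (LRU->MRU): [50]
  3. access 38: MISS. Cache (LRU->MRU): [50 38]
  4. access 54: MISS. Cache (LRU->MRU): [50 38 54]
  5. access 50: HIT. Cache (LRU->MRU): [38 54 50]
  6. access 14: MISS. Cache (LRU->MRU): [38 54 50 14]
  7. access 59: MISS, evict 38. Cache (LRU->MRU): [54 50 14 59]
  8. access 59: HIT. Cache (LRU->MRU): [54 50 14 59]
  9. access 14: HIT. Cache (LRU->MRU): [54 50 59 14]
  10. access 66: MISS, evict 54. Cache (LRU->MRU): [50 59 14 66]
  11. access 59: HIT. Cache (LRU->MRU): [50 14 66 59]
  12. access 59: HIT. Cache (LRU->MRU): [50 14 66 59]
  13. access 14: HIT. Cache (LRU->MRU): [50 66 59 14]
  14. access 38: MISS, evict 50. Cache (LRU->MRU): [66 59 14 38]
  15. access 18: MISS, evict 66. Cache (LRU->MRU): [59 14 38 18]
  16. access 66: MISS, evict 59. Cache (LRU->MRU): [14 38 18 66]
  17. access 66: HIT. Cache (LRU->MRU): [14 38 18 66]
  18. access 38: HIT. Cache (LRU->MRU): [14 18 66 38]
  19. access 50: MISS, evict 14. Cache (LRU->MRU): [18 66 38 50]
  20. access 38: HIT. Cache (LRU->MRU): [18 66 50 38]
  21. access 18: HIT. Cache (LRU->MRU): [66 50 38 18]
  22. access 54: MISS, evict 66. Cache (LRU->MRU): [50 38 18 54]
  23. access 18: HIT. Cache (LRU->MRU): [50 38 54 18]
  24. access 18: HIT. Cache (LRU->MRU): [50 38 54 18]
  25. access 50: HIT. Cache (LRU->MRU): [38 54 18 50]
  26. access 59: MISS, evict 38. Cache (LRU->MRU): [54 18 50 59]
  27. access 18: HIT. Cache (LRU->MRU): [54 50 59 18]
  28. access 50: HIT. Cache (LRU->MRU): [54 59 18 50]
  29. access 18: HIT. Cache (LRU->MRU): [54 59 50 18]
  30. access 59: HIT. Cache (LRU->MRU): [54 50 18 59]
  31. access 18: HIT. Cache (LRU->MRU): [54 50 59 18]
  32. access 59: HIT. Cache (LRU->MRU): [54 50 18 59]
  33. access 66: MISS, evict 54. Cache (LRU->MRU): [50 18 59 66]
  34. access 59: HIT. Cache (LRU->MRU): [50 18 66 59]
  35. access 59: HIT. Cache (LRU->MRU): [50 18 66 59]
  36. access 66: HIT. Cache (LRU->MRU): [50 18 59 66]
  37. access 66: HIT. Cache (LRU->MRU): [50 18 59 66]
Total: 24 hits, 13 misses, 9 evictions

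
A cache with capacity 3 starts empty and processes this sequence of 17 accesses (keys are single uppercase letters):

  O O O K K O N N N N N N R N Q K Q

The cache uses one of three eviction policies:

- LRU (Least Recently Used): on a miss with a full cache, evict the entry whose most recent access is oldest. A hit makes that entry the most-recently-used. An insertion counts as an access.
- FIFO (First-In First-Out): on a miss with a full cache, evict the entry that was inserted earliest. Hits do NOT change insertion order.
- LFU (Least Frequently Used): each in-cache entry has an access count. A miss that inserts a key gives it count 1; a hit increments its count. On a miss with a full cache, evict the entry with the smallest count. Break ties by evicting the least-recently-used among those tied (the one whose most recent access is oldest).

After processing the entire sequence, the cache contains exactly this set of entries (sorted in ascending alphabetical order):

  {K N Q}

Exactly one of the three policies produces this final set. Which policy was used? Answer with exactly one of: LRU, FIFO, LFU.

Answer: LRU

Derivation:
Simulating under each policy and comparing final sets:
  LRU: final set = {K N Q} -> MATCHES target
  FIFO: final set = {K Q R} -> differs
  LFU: final set = {N O Q} -> differs
Only LRU produces the target set.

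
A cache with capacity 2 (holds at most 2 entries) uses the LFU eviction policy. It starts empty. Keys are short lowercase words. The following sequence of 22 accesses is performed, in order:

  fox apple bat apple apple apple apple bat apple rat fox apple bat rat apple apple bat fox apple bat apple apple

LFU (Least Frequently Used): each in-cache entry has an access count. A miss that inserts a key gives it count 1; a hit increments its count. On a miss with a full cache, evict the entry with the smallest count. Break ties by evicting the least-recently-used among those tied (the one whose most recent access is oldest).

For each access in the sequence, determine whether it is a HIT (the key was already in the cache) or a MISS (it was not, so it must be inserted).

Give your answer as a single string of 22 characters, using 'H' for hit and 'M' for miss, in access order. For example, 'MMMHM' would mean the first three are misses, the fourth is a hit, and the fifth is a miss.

Answer: MMMHHHHHHMMHMMHHMMHMHH

Derivation:
LFU simulation (capacity=2):
  1. access fox: MISS. Cache: [fox(c=1)]
  2. access apple: MISS. Cache: [fox(c=1) apple(c=1)]
  3. access bat: MISS, evict fox(c=1). Cache: [apple(c=1) bat(c=1)]
  4. access apple: HIT, count now 2. Cache: [bat(c=1) apple(c=2)]
  5. access apple: HIT, count now 3. Cache: [bat(c=1) apple(c=3)]
  6. access apple: HIT, count now 4. Cache: [bat(c=1) apple(c=4)]
  7. access apple: HIT, count now 5. Cache: [bat(c=1) apple(c=5)]
  8. access bat: HIT, count now 2. Cache: [bat(c=2) apple(c=5)]
  9. access apple: HIT, count now 6. Cache: [bat(c=2) apple(c=6)]
  10. access rat: MISS, evict bat(c=2). Cache: [rat(c=1) apple(c=6)]
  11. access fox: MISS, evict rat(c=1). Cache: [fox(c=1) apple(c=6)]
  12. access apple: HIT, count now 7. Cache: [fox(c=1) apple(c=7)]
  13. access bat: MISS, evict fox(c=1). Cache: [bat(c=1) apple(c=7)]
  14. access rat: MISS, evict bat(c=1). Cache: [rat(c=1) apple(c=7)]
  15. access apple: HIT, count now 8. Cache: [rat(c=1) apple(c=8)]
  16. access apple: HIT, count now 9. Cache: [rat(c=1) apple(c=9)]
  17. access bat: MISS, evict rat(c=1). Cache: [bat(c=1) apple(c=9)]
  18. access fox: MISS, evict bat(c=1). Cache: [fox(c=1) apple(c=9)]
  19. access apple: HIT, count now 10. Cache: [fox(c=1) apple(c=10)]
  20. access bat: MISS, evict fox(c=1). Cache: [bat(c=1) apple(c=10)]
  21. access apple: HIT, count now 11. Cache: [bat(c=1) apple(c=11)]
  22. access apple: HIT, count now 12. Cache: [bat(c=1) apple(c=12)]
Total: 12 hits, 10 misses, 8 evictions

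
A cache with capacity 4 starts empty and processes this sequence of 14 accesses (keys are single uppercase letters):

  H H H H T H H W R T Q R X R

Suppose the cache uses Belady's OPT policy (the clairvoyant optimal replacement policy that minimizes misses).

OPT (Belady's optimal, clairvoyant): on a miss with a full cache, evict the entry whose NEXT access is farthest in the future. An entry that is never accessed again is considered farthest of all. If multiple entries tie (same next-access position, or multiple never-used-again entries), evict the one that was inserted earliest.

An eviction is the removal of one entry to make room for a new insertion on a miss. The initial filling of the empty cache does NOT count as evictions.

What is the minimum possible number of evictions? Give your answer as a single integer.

Answer: 2

Derivation:
OPT (Belady) simulation (capacity=4):
  1. access H: MISS. Cache: [H]
  2. access H: HIT. Next use of H: step 3. Cache: [H]
  3. access H: HIT. Next use of H: step 4. Cache: [H]
  4. access H: HIT. Next use of H: step 6. Cache: [H]
  5. access T: MISS. Cache: [H T]
  6. access H: HIT. Next use of H: step 7. Cache: [H T]
  7. access H: HIT. Next use of H: never. Cache: [H T]
  8. access W: MISS. Cache: [H T W]
  9. access R: MISS. Cache: [H T W R]
  10. access T: HIT. Next use of T: never. Cache: [H T W R]
  11. access Q: MISS, evict H (next use: never). Cache: [T W R Q]
  12. access R: HIT. Next use of R: step 14. Cache: [T W R Q]
  13. access X: MISS, evict T (next use: never). Cache: [W R Q X]
  14. access R: HIT. Next use of R: never. Cache: [W R Q X]
Total: 8 hits, 6 misses, 2 evictions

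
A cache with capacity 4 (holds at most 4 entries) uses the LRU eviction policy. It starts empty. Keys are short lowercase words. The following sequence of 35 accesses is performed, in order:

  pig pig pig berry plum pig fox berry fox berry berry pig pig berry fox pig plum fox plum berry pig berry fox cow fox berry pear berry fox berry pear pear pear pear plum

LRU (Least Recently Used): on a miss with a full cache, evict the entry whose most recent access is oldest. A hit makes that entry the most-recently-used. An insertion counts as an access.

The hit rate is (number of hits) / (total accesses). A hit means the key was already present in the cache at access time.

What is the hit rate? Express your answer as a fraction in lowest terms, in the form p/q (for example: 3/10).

LRU simulation (capacity=4):
  1. access pig: MISS. Cache (LRU->MRU): [pig]
  2. access pig: HIT. Cache (LRU->MRU): [pig]
  3. access pig: HIT. Cache (LRU->MRU): [pig]
  4. access berry: MISS. Cache (LRU->MRU): [pig berry]
  5. access plum: MISS. Cache (LRU->MRU): [pig berry plum]
  6. access pig: HIT. Cache (LRU->MRU): [berry plum pig]
  7. access fox: MISS. Cache (LRU->MRU): [berry plum pig fox]
  8. access berry: HIT. Cache (LRU->MRU): [plum pig fox berry]
  9. access fox: HIT. Cache (LRU->MRU): [plum pig berry fox]
  10. access berry: HIT. Cache (LRU->MRU): [plum pig fox berry]
  11. access berry: HIT. Cache (LRU->MRU): [plum pig fox berry]
  12. access pig: HIT. Cache (LRU->MRU): [plum fox berry pig]
  13. access pig: HIT. Cache (LRU->MRU): [plum fox berry pig]
  14. access berry: HIT. Cache (LRU->MRU): [plum fox pig berry]
  15. access fox: HIT. Cache (LRU->MRU): [plum pig berry fox]
  16. access pig: HIT. Cache (LRU->MRU): [plum berry fox pig]
  17. access plum: HIT. Cache (LRU->MRU): [berry fox pig plum]
  18. access fox: HIT. Cache (LRU->MRU): [berry pig plum fox]
  19. access plum: HIT. Cache (LRU->MRU): [berry pig fox plum]
  20. access berry: HIT. Cache (LRU->MRU): [pig fox plum berry]
  21. access pig: HIT. Cache (LRU->MRU): [fox plum berry pig]
  22. access berry: HIT. Cache (LRU->MRU): [fox plum pig berry]
  23. access fox: HIT. Cache (LRU->MRU): [plum pig berry fox]
  24. access cow: MISS, evict plum. Cache (LRU->MRU): [pig berry fox cow]
  25. access fox: HIT. Cache (LRU->MRU): [pig berry cow fox]
  26. access berry: HIT. Cache (LRU->MRU): [pig cow fox berry]
  27. access pear: MISS, evict pig. Cache (LRU->MRU): [cow fox berry pear]
  28. access berry: HIT. Cache (LRU->MRU): [cow fox pear berry]
  29. access fox: HIT. Cache (LRU->MRU): [cow pear berry fox]
  30. access berry: HIT. Cache (LRU->MRU): [cow pear fox berry]
  31. access pear: HIT. Cache (LRU->MRU): [cow fox berry pear]
  32. access pear: HIT. Cache (LRU->MRU): [cow fox berry pear]
  33. access pear: HIT. Cache (LRU->MRU): [cow fox berry pear]
  34. access pear: HIT. Cache (LRU->MRU): [cow fox berry pear]
  35. access plum: MISS, evict cow. Cache (LRU->MRU): [fox berry pear plum]
Total: 28 hits, 7 misses, 3 evictions

Hit rate = 28/35 = 4/5

Answer: 4/5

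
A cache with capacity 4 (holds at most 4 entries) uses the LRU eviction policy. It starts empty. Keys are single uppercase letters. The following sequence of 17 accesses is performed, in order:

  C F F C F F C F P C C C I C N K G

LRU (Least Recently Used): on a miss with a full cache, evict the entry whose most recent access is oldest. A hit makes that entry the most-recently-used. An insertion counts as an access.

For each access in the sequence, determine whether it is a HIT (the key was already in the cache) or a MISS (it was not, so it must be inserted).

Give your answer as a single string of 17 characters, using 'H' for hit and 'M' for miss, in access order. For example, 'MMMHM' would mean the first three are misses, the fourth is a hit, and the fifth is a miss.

Answer: MMHHHHHHMHHHMHMMM

Derivation:
LRU simulation (capacity=4):
  1. access C: MISS. Cache (LRU->MRU): [C]
  2. access F: MISS. Cache (LRU->MRU): [C F]
  3. access F: HIT. Cache (LRU->MRU): [C F]
  4. access C: HIT. Cache (LRU->MRU): [F C]
  5. access F: HIT. Cache (LRU->MRU): [C F]
  6. access F: HIT. Cache (LRU->MRU): [C F]
  7. access C: HIT. Cache (LRU->MRU): [F C]
  8. access F: HIT. Cache (LRU->MRU): [C F]
  9. access P: MISS. Cache (LRU->MRU): [C F P]
  10. access C: HIT. Cache (LRU->MRU): [F P C]
  11. access C: HIT. Cache (LRU->MRU): [F P C]
  12. access C: HIT. Cache (LRU->MRU): [F P C]
  13. access I: MISS. Cache (LRU->MRU): [F P C I]
  14. access C: HIT. Cache (LRU->MRU): [F P I C]
  15. access N: MISS, evict F. Cache (LRU->MRU): [P I C N]
  16. access K: MISS, evict P. Cache (LRU->MRU): [I C N K]
  17. access G: MISS, evict I. Cache (LRU->MRU): [C N K G]
Total: 10 hits, 7 misses, 3 evictions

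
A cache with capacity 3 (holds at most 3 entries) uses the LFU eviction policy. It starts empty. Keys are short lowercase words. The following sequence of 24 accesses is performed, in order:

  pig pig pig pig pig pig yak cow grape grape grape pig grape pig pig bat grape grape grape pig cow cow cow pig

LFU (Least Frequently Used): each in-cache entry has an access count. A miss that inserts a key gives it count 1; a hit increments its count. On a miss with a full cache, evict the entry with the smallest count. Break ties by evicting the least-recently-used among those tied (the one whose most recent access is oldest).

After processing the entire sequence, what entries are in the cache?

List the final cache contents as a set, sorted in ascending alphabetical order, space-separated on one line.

LFU simulation (capacity=3):
  1. access pig: MISS. Cache: [pig(c=1)]
  2. access pig: HIT, count now 2. Cache: [pig(c=2)]
  3. access pig: HIT, count now 3. Cache: [pig(c=3)]
  4. access pig: HIT, count now 4. Cache: [pig(c=4)]
  5. access pig: HIT, count now 5. Cache: [pig(c=5)]
  6. access pig: HIT, count now 6. Cache: [pig(c=6)]
  7. access yak: MISS. Cache: [yak(c=1) pig(c=6)]
  8. access cow: MISS. Cache: [yak(c=1) cow(c=1) pig(c=6)]
  9. access grape: MISS, evict yak(c=1). Cache: [cow(c=1) grape(c=1) pig(c=6)]
  10. access grape: HIT, count now 2. Cache: [cow(c=1) grape(c=2) pig(c=6)]
  11. access grape: HIT, count now 3. Cache: [cow(c=1) grape(c=3) pig(c=6)]
  12. access pig: HIT, count now 7. Cache: [cow(c=1) grape(c=3) pig(c=7)]
  13. access grape: HIT, count now 4. Cache: [cow(c=1) grape(c=4) pig(c=7)]
  14. access pig: HIT, count now 8. Cache: [cow(c=1) grape(c=4) pig(c=8)]
  15. access pig: HIT, count now 9. Cache: [cow(c=1) grape(c=4) pig(c=9)]
  16. access bat: MISS, evict cow(c=1). Cache: [bat(c=1) grape(c=4) pig(c=9)]
  17. access grape: HIT, count now 5. Cache: [bat(c=1) grape(c=5) pig(c=9)]
  18. access grape: HIT, count now 6. Cache: [bat(c=1) grape(c=6) pig(c=9)]
  19. access grape: HIT, count now 7. Cache: [bat(c=1) grape(c=7) pig(c=9)]
  20. access pig: HIT, count now 10. Cache: [bat(c=1) grape(c=7) pig(c=10)]
  21. access cow: MISS, evict bat(c=1). Cache: [cow(c=1) grape(c=7) pig(c=10)]
  22. access cow: HIT, count now 2. Cache: [cow(c=2) grape(c=7) pig(c=10)]
  23. access cow: HIT, count now 3. Cache: [cow(c=3) grape(c=7) pig(c=10)]
  24. access pig: HIT, count now 11. Cache: [cow(c=3) grape(c=7) pig(c=11)]
Total: 18 hits, 6 misses, 3 evictions

Answer: cow grape pig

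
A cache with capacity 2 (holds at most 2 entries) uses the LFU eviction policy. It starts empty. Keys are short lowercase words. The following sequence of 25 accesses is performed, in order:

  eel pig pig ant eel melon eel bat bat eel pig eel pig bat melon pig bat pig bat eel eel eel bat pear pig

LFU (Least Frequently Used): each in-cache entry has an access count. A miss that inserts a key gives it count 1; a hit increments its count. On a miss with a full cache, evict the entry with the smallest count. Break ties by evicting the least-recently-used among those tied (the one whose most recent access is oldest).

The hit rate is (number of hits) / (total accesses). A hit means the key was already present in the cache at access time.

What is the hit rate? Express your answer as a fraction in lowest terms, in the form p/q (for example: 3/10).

Answer: 9/25

Derivation:
LFU simulation (capacity=2):
  1. access eel: MISS. Cache: [eel(c=1)]
  2. access pig: MISS. Cache: [eel(c=1) pig(c=1)]
  3. access pig: HIT, count now 2. Cache: [eel(c=1) pig(c=2)]
  4. access ant: MISS, evict eel(c=1). Cache: [ant(c=1) pig(c=2)]
  5. access eel: MISS, evict ant(c=1). Cache: [eel(c=1) pig(c=2)]
  6. access melon: MISS, evict eel(c=1). Cache: [melon(c=1) pig(c=2)]
  7. access eel: MISS, evict melon(c=1). Cache: [eel(c=1) pig(c=2)]
  8. access bat: MISS, evict eel(c=1). Cache: [bat(c=1) pig(c=2)]
  9. access bat: HIT, count now 2. Cache: [pig(c=2) bat(c=2)]
  10. access eel: MISS, evict pig(c=2). Cache: [eel(c=1) bat(c=2)]
  11. access pig: MISS, evict eel(c=1). Cache: [pig(c=1) bat(c=2)]
  12. access eel: MISS, evict pig(c=1). Cache: [eel(c=1) bat(c=2)]
  13. access pig: MISS, evict eel(c=1). Cache: [pig(c=1) bat(c=2)]
  14. access bat: HIT, count now 3. Cache: [pig(c=1) bat(c=3)]
  15. access melon: MISS, evict pig(c=1). Cache: [melon(c=1) bat(c=3)]
  16. access pig: MISS, evict melon(c=1). Cache: [pig(c=1) bat(c=3)]
  17. access bat: HIT, count now 4. Cache: [pig(c=1) bat(c=4)]
  18. access pig: HIT, count now 2. Cache: [pig(c=2) bat(c=4)]
  19. access bat: HIT, count now 5. Cache: [pig(c=2) bat(c=5)]
  20. access eel: MISS, evict pig(c=2). Cache: [eel(c=1) bat(c=5)]
  21. access eel: HIT, count now 2. Cache: [eel(c=2) bat(c=5)]
  22. access eel: HIT, count now 3. Cache: [eel(c=3) bat(c=5)]
  23. access bat: HIT, count now 6. Cache: [eel(c=3) bat(c=6)]
  24. access pear: MISS, evict eel(c=3). Cache: [pear(c=1) bat(c=6)]
  25. access pig: MISS, evict pear(c=1). Cache: [pig(c=1) bat(c=6)]
Total: 9 hits, 16 misses, 14 evictions

Hit rate = 9/25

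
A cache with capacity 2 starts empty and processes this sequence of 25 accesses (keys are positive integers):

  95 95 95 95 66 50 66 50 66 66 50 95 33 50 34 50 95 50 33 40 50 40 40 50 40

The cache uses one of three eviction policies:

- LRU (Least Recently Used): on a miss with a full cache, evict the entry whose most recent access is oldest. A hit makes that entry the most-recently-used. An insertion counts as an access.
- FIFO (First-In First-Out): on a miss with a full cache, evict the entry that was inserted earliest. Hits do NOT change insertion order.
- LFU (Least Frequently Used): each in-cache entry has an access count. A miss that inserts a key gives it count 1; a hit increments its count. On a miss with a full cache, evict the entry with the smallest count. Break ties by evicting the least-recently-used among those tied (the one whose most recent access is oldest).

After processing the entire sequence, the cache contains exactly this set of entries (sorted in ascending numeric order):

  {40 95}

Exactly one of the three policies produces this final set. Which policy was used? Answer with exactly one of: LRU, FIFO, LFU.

Simulating under each policy and comparing final sets:
  LRU: final set = {40 50} -> differs
  FIFO: final set = {40 50} -> differs
  LFU: final set = {40 95} -> MATCHES target
Only LFU produces the target set.

Answer: LFU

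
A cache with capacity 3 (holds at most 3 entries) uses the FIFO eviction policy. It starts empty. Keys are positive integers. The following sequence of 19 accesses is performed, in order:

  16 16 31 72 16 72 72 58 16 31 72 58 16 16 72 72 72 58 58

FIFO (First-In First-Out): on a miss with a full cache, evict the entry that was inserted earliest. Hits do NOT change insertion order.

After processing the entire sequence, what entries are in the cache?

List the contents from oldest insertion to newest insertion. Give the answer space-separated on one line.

Answer: 72 58 16

Derivation:
FIFO simulation (capacity=3):
  1. access 16: MISS. Cache (old->new): [16]
  2. access 16: HIT. Cache (old->new): [16]
  3. access 31: MISS. Cache (old->new): [16 31]
  4. access 72: MISS. Cache (old->new): [16 31 72]
  5. access 16: HIT. Cache (old->new): [16 31 72]
  6. access 72: HIT. Cache (old->new): [16 31 72]
  7. access 72: HIT. Cache (old->new): [16 31 72]
  8. access 58: MISS, evict 16. Cache (old->new): [31 72 58]
  9. access 16: MISS, evict 31. Cache (old->new): [72 58 16]
  10. access 31: MISS, evict 72. Cache (old->new): [58 16 31]
  11. access 72: MISS, evict 58. Cache (old->new): [16 31 72]
  12. access 58: MISS, evict 16. Cache (old->new): [31 72 58]
  13. access 16: MISS, evict 31. Cache (old->new): [72 58 16]
  14. access 16: HIT. Cache (old->new): [72 58 16]
  15. access 72: HIT. Cache (old->new): [72 58 16]
  16. access 72: HIT. Cache (old->new): [72 58 16]
  17. access 72: HIT. Cache (old->new): [72 58 16]
  18. access 58: HIT. Cache (old->new): [72 58 16]
  19. access 58: HIT. Cache (old->new): [72 58 16]
Total: 10 hits, 9 misses, 6 evictions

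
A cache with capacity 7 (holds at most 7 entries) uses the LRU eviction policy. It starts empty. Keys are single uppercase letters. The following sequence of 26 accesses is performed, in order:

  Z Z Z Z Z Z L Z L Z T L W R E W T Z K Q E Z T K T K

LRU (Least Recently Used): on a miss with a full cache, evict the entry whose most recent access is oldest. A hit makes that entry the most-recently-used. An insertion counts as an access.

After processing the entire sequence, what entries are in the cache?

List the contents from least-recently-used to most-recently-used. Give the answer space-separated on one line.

Answer: R W Q E Z T K

Derivation:
LRU simulation (capacity=7):
  1. access Z: MISS. Cache (LRU->MRU): [Z]
  2. access Z: HIT. Cache (LRU->MRU): [Z]
  3. access Z: HIT. Cache (LRU->MRU): [Z]
  4. access Z: HIT. Cache (LRU->MRU): [Z]
  5. access Z: HIT. Cache (LRU->MRU): [Z]
  6. access Z: HIT. Cache (LRU->MRU): [Z]
  7. access L: MISS. Cache (LRU->MRU): [Z L]
  8. access Z: HIT. Cache (LRU->MRU): [L Z]
  9. access L: HIT. Cache (LRU->MRU): [Z L]
  10. access Z: HIT. Cache (LRU->MRU): [L Z]
  11. access T: MISS. Cache (LRU->MRU): [L Z T]
  12. access L: HIT. Cache (LRU->MRU): [Z T L]
  13. access W: MISS. Cache (LRU->MRU): [Z T L W]
  14. access R: MISS. Cache (LRU->MRU): [Z T L W R]
  15. access E: MISS. Cache (LRU->MRU): [Z T L W R E]
  16. access W: HIT. Cache (LRU->MRU): [Z T L R E W]
  17. access T: HIT. Cache (LRU->MRU): [Z L R E W T]
  18. access Z: HIT. Cache (LRU->MRU): [L R E W T Z]
  19. access K: MISS. Cache (LRU->MRU): [L R E W T Z K]
  20. access Q: MISS, evict L. Cache (LRU->MRU): [R E W T Z K Q]
  21. access E: HIT. Cache (LRU->MRU): [R W T Z K Q E]
  22. access Z: HIT. Cache (LRU->MRU): [R W T K Q E Z]
  23. access T: HIT. Cache (LRU->MRU): [R W K Q E Z T]
  24. access K: HIT. Cache (LRU->MRU): [R W Q E Z T K]
  25. access T: HIT. Cache (LRU->MRU): [R W Q E Z K T]
  26. access K: HIT. Cache (LRU->MRU): [R W Q E Z T K]
Total: 18 hits, 8 misses, 1 evictions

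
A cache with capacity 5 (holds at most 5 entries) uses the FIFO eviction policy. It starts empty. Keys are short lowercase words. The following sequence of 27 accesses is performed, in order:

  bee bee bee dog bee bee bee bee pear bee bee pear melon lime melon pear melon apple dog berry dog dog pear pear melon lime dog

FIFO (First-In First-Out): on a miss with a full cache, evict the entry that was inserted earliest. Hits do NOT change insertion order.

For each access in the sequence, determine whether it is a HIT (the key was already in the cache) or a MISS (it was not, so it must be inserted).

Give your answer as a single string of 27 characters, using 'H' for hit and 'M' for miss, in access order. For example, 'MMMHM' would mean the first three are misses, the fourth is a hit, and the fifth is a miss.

Answer: MHHMHHHHMHHHMMHHHMHMMHMHMMH

Derivation:
FIFO simulation (capacity=5):
  1. access bee: MISS. Cache (old->new): [bee]
  2. access bee: HIT. Cache (old->new): [bee]
  3. access bee: HIT. Cache (old->new): [bee]
  4. access dog: MISS. Cache (old->new): [bee dog]
  5. access bee: HIT. Cache (old->new): [bee dog]
  6. access bee: HIT. Cache (old->new): [bee dog]
  7. access bee: HIT. Cache (old->new): [bee dog]
  8. access bee: HIT. Cache (old->new): [bee dog]
  9. access pear: MISS. Cache (old->new): [bee dog pear]
  10. access bee: HIT. Cache (old->new): [bee dog pear]
  11. access bee: HIT. Cache (old->new): [bee dog pear]
  12. access pear: HIT. Cache (old->new): [bee dog pear]
  13. access melon: MISS. Cache (old->new): [bee dog pear melon]
  14. access lime: MISS. Cache (old->new): [bee dog pear melon lime]
  15. access melon: HIT. Cache (old->new): [bee dog pear melon lime]
  16. access pear: HIT. Cache (old->new): [bee dog pear melon lime]
  17. access melon: HIT. Cache (old->new): [bee dog pear melon lime]
  18. access apple: MISS, evict bee. Cache (old->new): [dog pear melon lime apple]
  19. access dog: HIT. Cache (old->new): [dog pear melon lime apple]
  20. access berry: MISS, evict dog. Cache (old->new): [pear melon lime apple berry]
  21. access dog: MISS, evict pear. Cache (old->new): [melon lime apple berry dog]
  22. access dog: HIT. Cache (old->new): [melon lime apple berry dog]
  23. access pear: MISS, evict melon. Cache (old->new): [lime apple berry dog pear]
  24. access pear: HIT. Cache (old->new): [lime apple berry dog pear]
  25. access melon: MISS, evict lime. Cache (old->new): [apple berry dog pear melon]
  26. access lime: MISS, evict apple. Cache (old->new): [berry dog pear melon lime]
  27. access dog: HIT. Cache (old->new): [berry dog pear melon lime]
Total: 16 hits, 11 misses, 6 evictions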